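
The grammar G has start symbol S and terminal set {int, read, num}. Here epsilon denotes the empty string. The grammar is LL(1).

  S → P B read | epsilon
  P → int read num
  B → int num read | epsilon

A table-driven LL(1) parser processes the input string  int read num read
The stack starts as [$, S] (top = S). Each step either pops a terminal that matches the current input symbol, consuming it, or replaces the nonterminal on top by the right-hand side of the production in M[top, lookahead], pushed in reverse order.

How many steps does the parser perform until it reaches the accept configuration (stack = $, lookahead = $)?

     Stack                  Input                Action
  1  $ S                    int read num read $  expand S → P B read
  2  $ read B P             int read num read $  expand P → int read num
  3  $ read B num read int  int read num read $  match int
  4  $ read B num read      read num read $      match read
  5  $ read B num           num read $           match num
  6  $ read B               read $               expand B → epsilon
  7  $ read                 read $               match read
Accept reached after 7 steps.

7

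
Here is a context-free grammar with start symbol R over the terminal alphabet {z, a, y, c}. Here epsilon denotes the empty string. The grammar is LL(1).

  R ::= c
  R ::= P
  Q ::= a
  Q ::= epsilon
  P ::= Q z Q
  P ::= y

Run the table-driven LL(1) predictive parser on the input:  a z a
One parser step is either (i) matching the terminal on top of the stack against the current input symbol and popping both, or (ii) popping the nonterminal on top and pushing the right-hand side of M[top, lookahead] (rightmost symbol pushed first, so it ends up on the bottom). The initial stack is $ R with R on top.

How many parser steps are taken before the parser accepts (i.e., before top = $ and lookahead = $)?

7

     Stack    Input    Action
  1  $ R      a z a $  expand R ::= P
  2  $ P      a z a $  expand P ::= Q z Q
  3  $ Q z Q  a z a $  expand Q ::= a
  4  $ Q z a  a z a $  match a
  5  $ Q z    z a $    match z
  6  $ Q      a $      expand Q ::= a
  7  $ a      a $      match a
Accept reached after 7 steps.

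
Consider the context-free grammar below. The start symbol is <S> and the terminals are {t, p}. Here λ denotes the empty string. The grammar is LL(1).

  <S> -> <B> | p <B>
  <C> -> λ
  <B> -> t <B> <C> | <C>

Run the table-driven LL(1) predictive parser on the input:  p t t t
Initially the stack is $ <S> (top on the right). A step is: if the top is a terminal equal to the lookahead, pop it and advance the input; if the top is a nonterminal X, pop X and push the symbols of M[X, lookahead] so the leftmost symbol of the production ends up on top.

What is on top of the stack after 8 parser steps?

step 1: stack=$ <S>  input=p t t t $  — expand <S> -> p <B>
step 2: stack=$ <B> p  input=p t t t $  — match p
step 3: stack=$ <B>  input=t t t $  — expand <B> -> t <B> <C>
step 4: stack=$ <C> <B> t  input=t t t $  — match t
step 5: stack=$ <C> <B>  input=t t $  — expand <B> -> t <B> <C>
step 6: stack=$ <C> <C> <B> t  input=t t $  — match t
step 7: stack=$ <C> <C> <B>  input=t $  — expand <B> -> t <B> <C>
step 8: stack=$ <C> <C> <C> <B> t  input=t $  — match t
Stack after step 8: $ <C> <C> <C> <B> (top = <B>).

<B>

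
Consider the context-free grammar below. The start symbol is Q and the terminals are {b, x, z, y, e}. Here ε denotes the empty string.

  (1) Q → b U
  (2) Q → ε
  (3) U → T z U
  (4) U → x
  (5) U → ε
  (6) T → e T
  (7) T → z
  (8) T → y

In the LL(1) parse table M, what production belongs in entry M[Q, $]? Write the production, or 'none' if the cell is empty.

Q → ε

FIRST(Q) = {ε, b}
FIRST(T) = {e, y, z}
FIRST(U) = {ε, e, x, y, z}  (via T z U)
FOLLOW(Q) includes $ since Q is the start symbol.
FOLLOW(Q): Q appears on no right-hand side. Thus FOLLOW(Q) = {$}.
For Q → b U: FIRST(b U) = {b}, so it goes in M[Q, t] for t ∈ {b}.
For Q → ε: FIRST(ε) = {ε}, so it goes in M[Q, t] for t ∈ {}; since ε ∈ FIRST, also for every t ∈ FOLLOW(Q) = {$}.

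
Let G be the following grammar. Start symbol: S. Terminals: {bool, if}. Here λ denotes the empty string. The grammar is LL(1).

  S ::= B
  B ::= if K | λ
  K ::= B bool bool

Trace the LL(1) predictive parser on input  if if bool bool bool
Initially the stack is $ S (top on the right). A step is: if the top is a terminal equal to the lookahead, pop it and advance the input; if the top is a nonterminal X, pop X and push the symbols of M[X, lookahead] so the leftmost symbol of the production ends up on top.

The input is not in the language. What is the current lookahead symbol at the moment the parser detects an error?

      Stack                    Input                   Action
   1  $ S                      if if bool bool bool $  expand S ::= B
   2  $ B                      if if bool bool bool $  expand B ::= if K
   3  $ K if                   if if bool bool bool $  match if
   4  $ K                      if bool bool bool $     expand K ::= B bool bool
   5  $ bool bool B            if bool bool bool $     expand B ::= if K
   6  $ bool bool K if         if bool bool bool $     match if
   7  $ bool bool K            bool bool bool $        expand K ::= B bool bool
   8  $ bool bool bool bool B  bool bool bool $        expand B ::= λ
   9  $ bool bool bool bool    bool bool bool $        match bool
  10  $ bool bool bool         bool bool $             match bool
  11  $ bool bool              bool $                  match bool
  12  $ bool                   $                       error: top is terminal bool but lookahead is $

$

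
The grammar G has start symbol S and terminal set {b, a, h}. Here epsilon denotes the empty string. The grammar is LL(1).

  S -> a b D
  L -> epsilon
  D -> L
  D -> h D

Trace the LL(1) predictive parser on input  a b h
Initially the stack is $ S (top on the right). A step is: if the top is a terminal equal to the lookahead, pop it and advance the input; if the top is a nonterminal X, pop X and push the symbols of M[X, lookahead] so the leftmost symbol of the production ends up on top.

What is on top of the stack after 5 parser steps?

D

step 1: stack=$ S  input=a b h $  — expand S -> a b D
step 2: stack=$ D b a  input=a b h $  — match a
step 3: stack=$ D b  input=b h $  — match b
step 4: stack=$ D  input=h $  — expand D -> h D
step 5: stack=$ D h  input=h $  — match h
Stack after step 5: $ D (top = D).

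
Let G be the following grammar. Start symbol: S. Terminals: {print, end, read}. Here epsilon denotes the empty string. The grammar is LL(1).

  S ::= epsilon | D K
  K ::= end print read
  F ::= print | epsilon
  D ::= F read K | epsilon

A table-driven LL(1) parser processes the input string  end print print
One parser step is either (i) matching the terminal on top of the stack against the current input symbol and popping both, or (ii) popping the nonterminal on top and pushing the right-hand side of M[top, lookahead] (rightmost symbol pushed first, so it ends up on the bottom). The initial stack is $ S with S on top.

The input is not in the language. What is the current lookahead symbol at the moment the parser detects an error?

print

step 1: stack=$ S  input=end print print $  — expand S ::= D K
step 2: stack=$ K D  input=end print print $  — expand D ::= epsilon
step 3: stack=$ K  input=end print print $  — expand K ::= end print read
step 4: stack=$ read print end  input=end print print $  — match end
step 5: stack=$ read print  input=print print $  — match print
step 6: stack=$ read  input=print $  — error: top is terminal read but lookahead is print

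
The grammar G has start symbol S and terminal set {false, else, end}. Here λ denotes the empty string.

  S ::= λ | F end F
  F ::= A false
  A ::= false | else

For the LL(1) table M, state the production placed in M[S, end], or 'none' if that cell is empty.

none

FIRST(A) = {else, false}
FIRST(F) = {else, false}  (via A false)
FIRST(S) = {λ, else, false}  (via F end F)
FOLLOW(S) includes $ since S is the start symbol.
FOLLOW(S): S appears on no right-hand side. Thus FOLLOW(S) = {$}.
For S ::= λ: FIRST(λ) = {λ}, so it goes in M[S, t] for t ∈ {}; since λ ∈ FIRST, also for every t ∈ FOLLOW(S) = {$}.
For S ::= F end F: FIRST(F end F) = {else, false}, so it goes in M[S, t] for t ∈ {else, false}.
None of these place a production in M[S, end].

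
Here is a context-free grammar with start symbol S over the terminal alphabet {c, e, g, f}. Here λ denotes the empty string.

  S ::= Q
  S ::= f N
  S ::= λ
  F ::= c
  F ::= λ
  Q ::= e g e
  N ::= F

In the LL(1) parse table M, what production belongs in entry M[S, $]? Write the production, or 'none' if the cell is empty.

FIRST(F) = {λ, c}
FIRST(Q) = {e}
FIRST(S) = {λ, e, f}  (via Q)
FIRST(N) = {λ, c}  (via F)
FOLLOW(S) includes $ since S is the start symbol.
FOLLOW(S): S appears on no right-hand side. Thus FOLLOW(S) = {$}.
For S ::= Q: FIRST(Q) = {e}, so it goes in M[S, t] for t ∈ {e}.
For S ::= f N: FIRST(f N) = {f}, so it goes in M[S, t] for t ∈ {f}.
For S ::= λ: FIRST(λ) = {λ}, so it goes in M[S, t] for t ∈ {}; since λ ∈ FIRST, also for every t ∈ FOLLOW(S) = {$}.

S ::= λ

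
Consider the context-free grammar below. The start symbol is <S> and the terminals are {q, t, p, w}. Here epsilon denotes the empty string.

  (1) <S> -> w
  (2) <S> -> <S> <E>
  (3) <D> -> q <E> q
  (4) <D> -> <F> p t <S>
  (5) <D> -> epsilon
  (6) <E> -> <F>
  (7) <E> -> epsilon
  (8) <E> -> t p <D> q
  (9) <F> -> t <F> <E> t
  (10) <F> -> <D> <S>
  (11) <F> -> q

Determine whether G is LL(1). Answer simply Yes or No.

No

FIRST(<S>) = {w}
FIRST(<D>) = {epsilon, q, t, w}
FIRST(<E>) = {epsilon, q, t, w}
FIRST(<F>) = {q, t, w}
FOLLOW(<S>) = {$, p, q, t, w}
FOLLOW(<D>) = {q, w}
FOLLOW(<E>) = {$, p, q, t, w}
FOLLOW(<F>) = {$, p, q, t, w}
Cell M[<D>, q] receives both <D> -> q <E> q and <D> -> <F> p t <S> and <D> -> epsilon — the grammar is not LL(1).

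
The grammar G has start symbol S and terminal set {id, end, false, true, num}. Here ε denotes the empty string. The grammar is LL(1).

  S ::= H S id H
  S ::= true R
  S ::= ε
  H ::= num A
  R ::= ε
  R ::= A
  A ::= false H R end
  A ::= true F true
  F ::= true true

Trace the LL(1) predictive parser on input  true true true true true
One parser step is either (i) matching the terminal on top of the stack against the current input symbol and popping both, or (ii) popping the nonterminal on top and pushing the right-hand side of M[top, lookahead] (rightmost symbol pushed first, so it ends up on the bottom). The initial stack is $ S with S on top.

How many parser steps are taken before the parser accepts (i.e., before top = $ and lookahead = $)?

9

step 1: stack=$ S  input=true true true true true $  — expand S ::= true R
step 2: stack=$ R true  input=true true true true true $  — match true
step 3: stack=$ R  input=true true true true $  — expand R ::= A
step 4: stack=$ A  input=true true true true $  — expand A ::= true F true
step 5: stack=$ true F true  input=true true true true $  — match true
step 6: stack=$ true F  input=true true true $  — expand F ::= true true
step 7: stack=$ true true true  input=true true true $  — match true
step 8: stack=$ true true  input=true true $  — match true
step 9: stack=$ true  input=true $  — match true
Accept reached after 9 steps.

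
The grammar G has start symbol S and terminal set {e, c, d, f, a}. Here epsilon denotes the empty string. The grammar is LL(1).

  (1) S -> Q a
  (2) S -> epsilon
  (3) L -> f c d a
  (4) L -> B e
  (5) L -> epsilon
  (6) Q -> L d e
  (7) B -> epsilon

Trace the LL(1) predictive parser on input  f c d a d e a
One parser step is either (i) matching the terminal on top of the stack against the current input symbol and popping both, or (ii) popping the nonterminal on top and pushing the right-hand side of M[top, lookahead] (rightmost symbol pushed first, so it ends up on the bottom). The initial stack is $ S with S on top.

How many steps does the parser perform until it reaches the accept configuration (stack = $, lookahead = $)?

10

      Stack            Input            Action
   1  $ S              f c d a d e a $  expand S -> Q a
   2  $ a Q            f c d a d e a $  expand Q -> L d e
   3  $ a e d L        f c d a d e a $  expand L -> f c d a
   4  $ a e d a d c f  f c d a d e a $  match f
   5  $ a e d a d c    c d a d e a $    match c
   6  $ a e d a d      d a d e a $      match d
   7  $ a e d a        a d e a $        match a
   8  $ a e d          d e a $          match d
   9  $ a e            e a $            match e
  10  $ a              a $              match a
Accept reached after 10 steps.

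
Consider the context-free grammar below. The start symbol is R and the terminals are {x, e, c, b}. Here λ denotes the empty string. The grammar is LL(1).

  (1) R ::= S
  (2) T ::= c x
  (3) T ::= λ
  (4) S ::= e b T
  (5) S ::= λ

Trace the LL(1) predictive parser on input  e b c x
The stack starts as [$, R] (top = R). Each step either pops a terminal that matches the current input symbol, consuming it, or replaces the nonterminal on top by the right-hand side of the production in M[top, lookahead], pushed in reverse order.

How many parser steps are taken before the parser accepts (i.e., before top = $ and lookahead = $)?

step 1: stack=$ R  input=e b c x $  — expand R ::= S
step 2: stack=$ S  input=e b c x $  — expand S ::= e b T
step 3: stack=$ T b e  input=e b c x $  — match e
step 4: stack=$ T b  input=b c x $  — match b
step 5: stack=$ T  input=c x $  — expand T ::= c x
step 6: stack=$ x c  input=c x $  — match c
step 7: stack=$ x  input=x $  — match x
Accept reached after 7 steps.

7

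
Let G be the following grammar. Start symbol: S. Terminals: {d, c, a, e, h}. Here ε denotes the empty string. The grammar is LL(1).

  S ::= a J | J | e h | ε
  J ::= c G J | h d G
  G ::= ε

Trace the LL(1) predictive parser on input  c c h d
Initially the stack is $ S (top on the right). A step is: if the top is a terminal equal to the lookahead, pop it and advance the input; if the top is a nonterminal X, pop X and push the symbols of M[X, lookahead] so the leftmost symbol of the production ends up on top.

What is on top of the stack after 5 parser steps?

step 1: stack=$ S  input=c c h d $  — expand S ::= J
step 2: stack=$ J  input=c c h d $  — expand J ::= c G J
step 3: stack=$ J G c  input=c c h d $  — match c
step 4: stack=$ J G  input=c h d $  — expand G ::= ε
step 5: stack=$ J  input=c h d $  — expand J ::= c G J
Stack after step 5: $ J G c (top = c).

c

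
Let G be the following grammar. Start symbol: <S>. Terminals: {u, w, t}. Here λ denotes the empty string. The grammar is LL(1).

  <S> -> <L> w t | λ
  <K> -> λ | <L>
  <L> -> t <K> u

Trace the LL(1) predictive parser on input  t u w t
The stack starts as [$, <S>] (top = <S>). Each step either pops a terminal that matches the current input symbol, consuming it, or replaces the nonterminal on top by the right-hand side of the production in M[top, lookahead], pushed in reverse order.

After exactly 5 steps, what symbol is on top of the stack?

     Stack          Input      Action
  1  $ <S>          t u w t $  expand <S> -> <L> w t
  2  $ t w <L>      t u w t $  expand <L> -> t <K> u
  3  $ t w u <K> t  t u w t $  match t
  4  $ t w u <K>    u w t $    expand <K> -> λ
  5  $ t w u        u w t $    match u
Stack after step 5: $ t w (top = w).

w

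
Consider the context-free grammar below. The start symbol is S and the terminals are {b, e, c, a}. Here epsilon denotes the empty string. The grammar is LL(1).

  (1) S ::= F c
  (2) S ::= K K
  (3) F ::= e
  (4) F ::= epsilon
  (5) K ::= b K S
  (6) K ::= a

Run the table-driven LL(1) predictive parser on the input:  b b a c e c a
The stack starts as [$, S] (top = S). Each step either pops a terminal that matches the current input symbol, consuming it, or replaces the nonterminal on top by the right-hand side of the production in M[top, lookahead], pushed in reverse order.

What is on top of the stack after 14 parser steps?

K

      Stack        Input            Action
   1  $ S          b b a c e c a $  expand S ::= K K
   2  $ K K        b b a c e c a $  expand K ::= b K S
   3  $ K S K b    b b a c e c a $  match b
   4  $ K S K      b a c e c a $    expand K ::= b K S
   5  $ K S S K b  b a c e c a $    match b
   6  $ K S S K    a c e c a $      expand K ::= a
   7  $ K S S a    a c e c a $      match a
   8  $ K S S      c e c a $        expand S ::= F c
   9  $ K S c F    c e c a $        expand F ::= epsilon
  10  $ K S c      c e c a $        match c
  11  $ K S        e c a $          expand S ::= F c
  12  $ K c F      e c a $          expand F ::= e
  13  $ K c e      e c a $          match e
  14  $ K c        c a $            match c
Stack after step 14: $ K (top = K).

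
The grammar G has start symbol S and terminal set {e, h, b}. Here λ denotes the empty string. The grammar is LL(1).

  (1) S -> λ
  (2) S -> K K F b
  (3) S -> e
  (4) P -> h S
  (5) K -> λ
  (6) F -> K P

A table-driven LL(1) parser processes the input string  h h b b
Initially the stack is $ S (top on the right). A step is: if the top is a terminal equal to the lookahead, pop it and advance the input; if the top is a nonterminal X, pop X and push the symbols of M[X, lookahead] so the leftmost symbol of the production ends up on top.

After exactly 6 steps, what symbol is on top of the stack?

h

step 1: stack=$ S  input=h h b b $  — expand S -> K K F b
step 2: stack=$ b F K K  input=h h b b $  — expand K -> λ
step 3: stack=$ b F K  input=h h b b $  — expand K -> λ
step 4: stack=$ b F  input=h h b b $  — expand F -> K P
step 5: stack=$ b P K  input=h h b b $  — expand K -> λ
step 6: stack=$ b P  input=h h b b $  — expand P -> h S
Stack after step 6: $ b S h (top = h).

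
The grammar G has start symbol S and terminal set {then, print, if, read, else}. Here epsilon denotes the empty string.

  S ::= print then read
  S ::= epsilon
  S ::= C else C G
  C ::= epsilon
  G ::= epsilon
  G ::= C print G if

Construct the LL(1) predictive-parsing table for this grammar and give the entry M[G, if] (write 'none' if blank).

FIRST(C) = {epsilon}
FIRST(S) = {epsilon, else, print}  (via C else C G)
FIRST(G) = {epsilon, print}  (via C print G if)
FOLLOW(S) includes $ since S is the start symbol.
FOLLOW(S): S appears on no right-hand side. Thus FOLLOW(S) = {$}.
FOLLOW(G): in S::=C else C G, the suffix after G is empty, so FOLLOW(G) ⊇ FOLLOW(S) = {$}; in G::=C print G if, G is followed by if with FIRST {if}. Thus FOLLOW(G) = {$, if}.
For G ::= epsilon: FIRST(epsilon) = {epsilon}, so it goes in M[G, t] for t ∈ {}; since epsilon ∈ FIRST, also for every t ∈ FOLLOW(G) = {$, if}.
For G ::= C print G if: FIRST(C print G if) = {print}, so it goes in M[G, t] for t ∈ {print}.

G ::= epsilon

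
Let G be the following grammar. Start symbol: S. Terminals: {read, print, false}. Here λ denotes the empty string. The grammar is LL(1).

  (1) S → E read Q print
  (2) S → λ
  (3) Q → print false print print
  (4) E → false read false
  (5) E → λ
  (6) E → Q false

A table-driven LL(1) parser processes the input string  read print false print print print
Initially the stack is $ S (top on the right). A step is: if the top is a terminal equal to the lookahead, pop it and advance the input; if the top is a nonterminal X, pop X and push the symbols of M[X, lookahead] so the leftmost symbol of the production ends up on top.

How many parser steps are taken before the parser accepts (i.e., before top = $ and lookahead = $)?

9

     Stack                            Input                                 Action
  1  $ S                              read print false print print print $  expand S → E read Q print
  2  $ print Q read E                 read print false print print print $  expand E → λ
  3  $ print Q read                   read print false print print print $  match read
  4  $ print Q                        print false print print print $       expand Q → print false print print
  5  $ print print print false print  print false print print print $       match print
  6  $ print print print false        false print print print $             match false
  7  $ print print print              print print print $                   match print
  8  $ print print                    print print $                         match print
  9  $ print                          print $                               match print
Accept reached after 9 steps.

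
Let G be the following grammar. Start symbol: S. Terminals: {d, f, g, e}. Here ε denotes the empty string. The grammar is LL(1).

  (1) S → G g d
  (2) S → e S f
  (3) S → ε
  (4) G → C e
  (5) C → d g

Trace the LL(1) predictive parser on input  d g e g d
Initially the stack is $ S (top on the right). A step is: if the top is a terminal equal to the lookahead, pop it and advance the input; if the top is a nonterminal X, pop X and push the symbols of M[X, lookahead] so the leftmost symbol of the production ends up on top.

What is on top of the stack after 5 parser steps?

e

     Stack        Input        Action
  1  $ S          d g e g d $  expand S → G g d
  2  $ d g G      d g e g d $  expand G → C e
  3  $ d g e C    d g e g d $  expand C → d g
  4  $ d g e g d  d g e g d $  match d
  5  $ d g e g    g e g d $    match g
Stack after step 5: $ d g e (top = e).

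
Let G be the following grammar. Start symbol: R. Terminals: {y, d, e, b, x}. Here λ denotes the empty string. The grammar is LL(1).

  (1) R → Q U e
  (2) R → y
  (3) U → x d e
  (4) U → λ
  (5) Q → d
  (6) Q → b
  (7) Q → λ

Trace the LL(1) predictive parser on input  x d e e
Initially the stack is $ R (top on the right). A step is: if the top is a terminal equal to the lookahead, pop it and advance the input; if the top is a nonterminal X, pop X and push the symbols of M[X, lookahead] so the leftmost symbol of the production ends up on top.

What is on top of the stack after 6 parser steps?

     Stack      Input      Action
  1  $ R        x d e e $  expand R → Q U e
  2  $ e U Q    x d e e $  expand Q → λ
  3  $ e U      x d e e $  expand U → x d e
  4  $ e e d x  x d e e $  match x
  5  $ e e d    d e e $    match d
  6  $ e e      e e $      match e
Stack after step 6: $ e (top = e).

e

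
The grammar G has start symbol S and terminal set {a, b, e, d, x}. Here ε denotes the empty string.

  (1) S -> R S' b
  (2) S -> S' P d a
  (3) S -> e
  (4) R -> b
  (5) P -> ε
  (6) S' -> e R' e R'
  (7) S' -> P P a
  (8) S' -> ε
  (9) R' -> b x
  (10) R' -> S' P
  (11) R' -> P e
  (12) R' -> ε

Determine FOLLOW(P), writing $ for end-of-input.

{a, b, d, e}

FIRST(R) = {b}
FIRST(P) = {ε}
FIRST(S') = {ε, a, e}  (via P P a)
FIRST(S) = {a, b, d, e}  (via R S' b, S' P d a)
FIRST(R') = {ε, a, b, e}  (via S' P, P e)
FOLLOW(S) includes $ since S is the start symbol.
FOLLOW(S): S appears on no right-hand side. Thus FOLLOW(S) = {$}.
FOLLOW(R): in S->R S' b, R is followed by S' b with FIRST {a, b, e}. Thus FOLLOW(R) = {a, b, e}.
FOLLOW(P): in S->S' P d a, P is followed by d a with FIRST {d}; in S'->P P a (occurrence 1), P is followed by P a with FIRST {a}; in S'->P P a (occurrence 2), P is followed by a with FIRST {a}; in R'->S' P, the suffix after P is empty, so FOLLOW(P) ⊇ FOLLOW(R') = {b, d, e}; in R'->P e, P is followed by e with FIRST {e}. Thus FOLLOW(P) = {a, b, d, e}.
FOLLOW(S'): in S->R S' b, S' is followed by b with FIRST {b}; in S->S' P d a, S' is followed by P d a with FIRST {d}; in R'->S' P, S' is followed by P with FIRST {ε}; in R'->S' P, the suffix after S' is nullable, so FOLLOW(S') ⊇ FOLLOW(R') = {b, d, e}. Thus FOLLOW(S') = {b, d, e}.
FOLLOW(R'): in S'->e R' e R' (occurrence 1), R' is followed by e R' with FIRST {e}; in S'->e R' e R' (occurrence 2), the suffix after R' is empty, so FOLLOW(R') ⊇ FOLLOW(S') = {b, d, e}. Thus FOLLOW(R') = {b, d, e}.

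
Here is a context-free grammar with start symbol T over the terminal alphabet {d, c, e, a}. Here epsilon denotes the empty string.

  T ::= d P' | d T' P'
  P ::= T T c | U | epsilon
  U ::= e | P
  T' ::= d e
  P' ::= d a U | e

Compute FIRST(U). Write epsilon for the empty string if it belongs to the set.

FIRST(T) = {d}
FIRST(T') = {d}
FIRST(P') = {d, e}
FIRST(P) = {epsilon, d, e}  (via T T c, U)
FIRST(U) = {epsilon, d, e}  (via P)

{epsilon, d, e}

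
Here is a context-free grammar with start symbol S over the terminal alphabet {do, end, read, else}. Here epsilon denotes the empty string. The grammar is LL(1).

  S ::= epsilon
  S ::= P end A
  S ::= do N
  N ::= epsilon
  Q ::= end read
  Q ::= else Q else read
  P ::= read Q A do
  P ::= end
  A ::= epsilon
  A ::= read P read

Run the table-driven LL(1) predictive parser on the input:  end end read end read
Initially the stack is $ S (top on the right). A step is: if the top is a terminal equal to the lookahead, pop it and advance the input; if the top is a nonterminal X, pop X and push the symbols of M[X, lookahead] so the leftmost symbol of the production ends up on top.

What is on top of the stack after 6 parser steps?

P

     Stack          Input                    Action
  1  $ S            end end read end read $  expand S ::= P end A
  2  $ A end P      end end read end read $  expand P ::= end
  3  $ A end end    end end read end read $  match end
  4  $ A end        end read end read $      match end
  5  $ A            read end read $          expand A ::= read P read
  6  $ read P read  read end read $          match read
Stack after step 6: $ read P (top = P).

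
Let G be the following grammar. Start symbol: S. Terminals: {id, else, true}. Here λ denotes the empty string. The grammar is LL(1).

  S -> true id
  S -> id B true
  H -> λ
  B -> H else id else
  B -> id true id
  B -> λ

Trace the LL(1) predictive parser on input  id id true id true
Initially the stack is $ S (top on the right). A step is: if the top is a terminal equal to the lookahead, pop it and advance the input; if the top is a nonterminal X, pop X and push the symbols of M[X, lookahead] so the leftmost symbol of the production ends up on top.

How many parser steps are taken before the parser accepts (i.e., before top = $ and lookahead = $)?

     Stack              Input                 Action
  1  $ S                id id true id true $  expand S -> id B true
  2  $ true B id        id id true id true $  match id
  3  $ true B           id true id true $     expand B -> id true id
  4  $ true id true id  id true id true $     match id
  5  $ true id true     true id true $        match true
  6  $ true id          id true $             match id
  7  $ true             true $                match true
Accept reached after 7 steps.

7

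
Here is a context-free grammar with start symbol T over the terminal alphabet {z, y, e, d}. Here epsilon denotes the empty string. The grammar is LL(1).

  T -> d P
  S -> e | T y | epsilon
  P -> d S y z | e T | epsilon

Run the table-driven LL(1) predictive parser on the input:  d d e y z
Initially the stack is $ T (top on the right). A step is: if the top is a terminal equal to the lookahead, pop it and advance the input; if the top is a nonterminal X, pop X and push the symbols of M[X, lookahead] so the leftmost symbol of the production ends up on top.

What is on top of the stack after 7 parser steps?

     Stack      Input        Action
  1  $ T        d d e y z $  expand T -> d P
  2  $ P d      d d e y z $  match d
  3  $ P        d e y z $    expand P -> d S y z
  4  $ z y S d  d e y z $    match d
  5  $ z y S    e y z $      expand S -> e
  6  $ z y e    e y z $      match e
  7  $ z y      y z $        match y
Stack after step 7: $ z (top = z).

z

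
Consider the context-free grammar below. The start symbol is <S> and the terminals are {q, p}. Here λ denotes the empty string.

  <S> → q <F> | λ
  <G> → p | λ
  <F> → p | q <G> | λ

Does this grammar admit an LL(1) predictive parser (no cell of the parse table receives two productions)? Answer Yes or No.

FIRST(<S>) = {λ, q}
FIRST(<G>) = {λ, p}
FIRST(<F>) = {λ, p, q}
FOLLOW(<S>) = {$}
FOLLOW(<G>) = {$}
FOLLOW(<F>) = {$}
Each cell of M receives at most one production.

Yes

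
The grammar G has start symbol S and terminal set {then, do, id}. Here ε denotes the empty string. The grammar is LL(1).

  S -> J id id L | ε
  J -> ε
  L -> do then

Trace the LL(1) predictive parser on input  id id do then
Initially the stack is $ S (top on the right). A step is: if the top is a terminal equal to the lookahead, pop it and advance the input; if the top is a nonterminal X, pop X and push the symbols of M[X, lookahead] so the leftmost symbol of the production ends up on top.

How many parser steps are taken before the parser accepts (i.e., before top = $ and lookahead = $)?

     Stack        Input            Action
  1  $ S          id id do then $  expand S -> J id id L
  2  $ L id id J  id id do then $  expand J -> ε
  3  $ L id id    id id do then $  match id
  4  $ L id       id do then $     match id
  5  $ L          do then $        expand L -> do then
  6  $ then do    do then $        match do
  7  $ then       then $           match then
Accept reached after 7 steps.

7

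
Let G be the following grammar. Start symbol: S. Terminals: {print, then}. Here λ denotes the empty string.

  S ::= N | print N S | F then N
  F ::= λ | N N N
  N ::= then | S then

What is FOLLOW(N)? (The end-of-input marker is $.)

FIRST(S): from S::=N we get {print, then}; from S::=print N S we get {print}; from S::=F then N we get {print, then}. So FIRST(S) = {print, then}.
FIRST(N): from N::=then we get {then}; from N::=S then we get {print, then}. So FIRST(N) = {print, then}.
FIRST(F): from F::=λ we get {λ}; from F::=N N N we get {print, then}. So FIRST(F) = {λ, print, then}.
FOLLOW(S) includes $ since S is the start symbol.
FOLLOW(S): in S::=print N S, the suffix after S is empty (adds nothing new); in N::=S then, S is followed by then with FIRST {then}. Thus FOLLOW(S) = {$, then}.
FOLLOW(F): in S::=F then N, F is followed by then N with FIRST {then}. Thus FOLLOW(F) = {then}.
FOLLOW(N): in S::=N, the suffix after N is empty, so FOLLOW(N) ⊇ FOLLOW(S) = {$, then}; in S::=print N S, N is followed by S with FIRST {print, then}; in S::=F then N, the suffix after N is empty, so FOLLOW(N) ⊇ FOLLOW(S) = {$, then}; in F::=N N N (occurrence 1), N is followed by N N with FIRST {print, then}; in F::=N N N (occurrence 2), N is followed by N with FIRST {print, then}; in F::=N N N (occurrence 3), the suffix after N is empty, so FOLLOW(N) ⊇ FOLLOW(F) = {then}. Thus FOLLOW(N) = {$, print, then}.

{$, print, then}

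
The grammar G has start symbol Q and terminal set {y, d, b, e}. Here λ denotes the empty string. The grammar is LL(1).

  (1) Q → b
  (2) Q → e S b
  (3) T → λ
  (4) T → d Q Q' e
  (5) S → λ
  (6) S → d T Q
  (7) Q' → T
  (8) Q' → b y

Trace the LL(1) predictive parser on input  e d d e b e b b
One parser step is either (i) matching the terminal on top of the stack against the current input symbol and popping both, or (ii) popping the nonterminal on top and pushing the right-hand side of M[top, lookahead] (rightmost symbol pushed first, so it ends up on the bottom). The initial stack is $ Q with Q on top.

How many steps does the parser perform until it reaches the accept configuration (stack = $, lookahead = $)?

16

step 1: stack=$ Q  input=e d d e b e b b $  — expand Q → e S b
step 2: stack=$ b S e  input=e d d e b e b b $  — match e
step 3: stack=$ b S  input=d d e b e b b $  — expand S → d T Q
step 4: stack=$ b Q T d  input=d d e b e b b $  — match d
step 5: stack=$ b Q T  input=d e b e b b $  — expand T → d Q Q' e
step 6: stack=$ b Q e Q' Q d  input=d e b e b b $  — match d
step 7: stack=$ b Q e Q' Q  input=e b e b b $  — expand Q → e S b
step 8: stack=$ b Q e Q' b S e  input=e b e b b $  — match e
step 9: stack=$ b Q e Q' b S  input=b e b b $  — expand S → λ
step 10: stack=$ b Q e Q' b  input=b e b b $  — match b
step 11: stack=$ b Q e Q'  input=e b b $  — expand Q' → T
step 12: stack=$ b Q e T  input=e b b $  — expand T → λ
step 13: stack=$ b Q e  input=e b b $  — match e
step 14: stack=$ b Q  input=b b $  — expand Q → b
step 15: stack=$ b b  input=b b $  — match b
step 16: stack=$ b  input=b $  — match b
Accept reached after 16 steps.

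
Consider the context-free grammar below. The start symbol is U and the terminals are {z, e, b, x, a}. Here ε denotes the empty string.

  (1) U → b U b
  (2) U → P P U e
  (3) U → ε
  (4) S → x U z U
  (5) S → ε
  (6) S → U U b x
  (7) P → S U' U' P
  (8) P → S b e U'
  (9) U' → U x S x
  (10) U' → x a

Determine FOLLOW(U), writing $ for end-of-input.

FIRST(U): from U→b U b we get {b}; from U→P P U e we get {b, x}; from U→ε we get {ε}. So FIRST(U) = {ε, b, x}.
FIRST(S): from S→x U z U we get {x}; from S→ε we get {ε}; from S→U U b x we get {b, x}. So FIRST(S) = {ε, b, x}.
FIRST(U'): from U'→U x S x we get {b, x}; from U'→x a we get {x}. So FIRST(U') = {b, x}.
FIRST(P): from P→S U' U' P we get {b, x}; from P→S b e U' we get {b, x}. So FIRST(P) = {b, x}.
FOLLOW(U) includes $ since U is the start symbol.
FOLLOW(S): in P→S U' U' P, S is followed by U' U' P with FIRST {b, x}; in P→S b e U', S is followed by b e U' with FIRST {b}; in U'→U x S x, S is followed by x with FIRST {x}. Thus FOLLOW(S) = {b, x}.
FOLLOW(U): in U→b U b, U is followed by b with FIRST {b}; in U→P P U e, U is followed by e with FIRST {e}; in S→x U z U (occurrence 1), U is followed by z U with FIRST {z}; in S→x U z U (occurrence 2), the suffix after U is empty, so FOLLOW(U) ⊇ FOLLOW(S) = {b, x}; in S→U U b x (occurrence 1), U is followed by U b x with FIRST {b, x}; in S→U U b x (occurrence 2), U is followed by b x with FIRST {b}; in U'→U x S x, U is followed by x S x with FIRST {x}. Thus FOLLOW(U) = {$, b, e, x, z}.
FOLLOW(P): in U→P P U e (occurrence 1), P is followed by P U e with FIRST {b, x}; in U→P P U e (occurrence 2), P is followed by U e with FIRST {b, e, x}; in P→S U' U' P, the suffix after P is empty (adds nothing new). Thus FOLLOW(P) = {b, e, x}.
FOLLOW(U'): in P→S U' U' P (occurrence 1), U' is followed by U' P with FIRST {b, x}; in P→S U' U' P (occurrence 2), U' is followed by P with FIRST {b, x}; in P→S b e U', the suffix after U' is empty, so FOLLOW(U') ⊇ FOLLOW(P) = {b, e, x}. Thus FOLLOW(U') = {b, e, x}.

{$, b, e, x, z}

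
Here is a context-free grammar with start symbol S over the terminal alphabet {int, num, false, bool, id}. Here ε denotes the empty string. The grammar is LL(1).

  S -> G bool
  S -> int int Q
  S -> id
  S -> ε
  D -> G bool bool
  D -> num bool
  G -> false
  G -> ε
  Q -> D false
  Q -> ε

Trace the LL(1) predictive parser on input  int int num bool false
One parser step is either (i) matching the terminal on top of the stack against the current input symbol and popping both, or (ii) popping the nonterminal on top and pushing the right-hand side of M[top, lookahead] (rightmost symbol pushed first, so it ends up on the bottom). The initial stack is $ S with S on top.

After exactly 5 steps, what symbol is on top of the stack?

step 1: stack=$ S  input=int int num bool false $  — expand S -> int int Q
step 2: stack=$ Q int int  input=int int num bool false $  — match int
step 3: stack=$ Q int  input=int num bool false $  — match int
step 4: stack=$ Q  input=num bool false $  — expand Q -> D false
step 5: stack=$ false D  input=num bool false $  — expand D -> num bool
Stack after step 5: $ false bool num (top = num).

num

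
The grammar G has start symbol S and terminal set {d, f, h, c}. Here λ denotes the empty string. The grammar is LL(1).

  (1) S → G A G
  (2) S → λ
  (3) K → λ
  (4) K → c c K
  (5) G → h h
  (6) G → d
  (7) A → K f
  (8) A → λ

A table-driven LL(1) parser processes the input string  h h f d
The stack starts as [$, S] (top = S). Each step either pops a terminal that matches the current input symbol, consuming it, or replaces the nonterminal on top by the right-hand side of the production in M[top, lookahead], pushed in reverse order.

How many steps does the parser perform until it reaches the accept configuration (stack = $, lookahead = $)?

9

step 1: stack=$ S  input=h h f d $  — expand S → G A G
step 2: stack=$ G A G  input=h h f d $  — expand G → h h
step 3: stack=$ G A h h  input=h h f d $  — match h
step 4: stack=$ G A h  input=h f d $  — match h
step 5: stack=$ G A  input=f d $  — expand A → K f
step 6: stack=$ G f K  input=f d $  — expand K → λ
step 7: stack=$ G f  input=f d $  — match f
step 8: stack=$ G  input=d $  — expand G → d
step 9: stack=$ d  input=d $  — match d
Accept reached after 9 steps.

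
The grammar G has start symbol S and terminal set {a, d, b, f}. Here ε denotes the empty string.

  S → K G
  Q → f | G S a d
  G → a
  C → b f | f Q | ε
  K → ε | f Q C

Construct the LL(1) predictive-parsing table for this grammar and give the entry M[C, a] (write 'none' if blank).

FIRST(G): from G→a we get {a}. So FIRST(G) = {a}.
FIRST(C): from C→b f we get {b}; from C→f Q we get {f}; from C→ε we get {ε}. So FIRST(C) = {ε, b, f}.
FIRST(K): from K→ε we get {ε}; from K→f Q C we get {f}. So FIRST(K) = {ε, f}.
FIRST(S): from S→K G we get {a, f}. So FIRST(S) = {a, f}.
FIRST(Q): from Q→f we get {f}; from Q→G S a d we get {a}. So FIRST(Q) = {a, f}.
FOLLOW(S) includes $ since S is the start symbol.
FOLLOW(K): in S→K G, K is followed by G with FIRST {a}. Thus FOLLOW(K) = {a}.
FOLLOW(C): in K→f Q C, the suffix after C is empty, so FOLLOW(C) ⊇ FOLLOW(K) = {a}. Thus FOLLOW(C) = {a}.
For C → b f: FIRST(b f) = {b}, so it goes in M[C, t] for t ∈ {b}.
For C → f Q: FIRST(f Q) = {f}, so it goes in M[C, t] for t ∈ {f}.
For C → ε: FIRST(ε) = {ε}, so it goes in M[C, t] for t ∈ {}; since ε ∈ FIRST, also for every t ∈ FOLLOW(C) = {a}.

C → ε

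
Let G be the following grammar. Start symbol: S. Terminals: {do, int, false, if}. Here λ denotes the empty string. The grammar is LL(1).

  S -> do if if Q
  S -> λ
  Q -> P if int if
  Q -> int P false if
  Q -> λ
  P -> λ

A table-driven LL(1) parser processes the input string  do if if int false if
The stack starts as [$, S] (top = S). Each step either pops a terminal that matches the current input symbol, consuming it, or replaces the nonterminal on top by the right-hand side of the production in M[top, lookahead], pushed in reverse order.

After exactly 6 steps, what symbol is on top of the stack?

     Stack             Input                    Action
  1  $ S               do if if int false if $  expand S -> do if if Q
  2  $ Q if if do      do if if int false if $  match do
  3  $ Q if if         if if int false if $     match if
  4  $ Q if            if int false if $        match if
  5  $ Q               int false if $           expand Q -> int P false if
  6  $ if false P int  int false if $           match int
Stack after step 6: $ if false P (top = P).

P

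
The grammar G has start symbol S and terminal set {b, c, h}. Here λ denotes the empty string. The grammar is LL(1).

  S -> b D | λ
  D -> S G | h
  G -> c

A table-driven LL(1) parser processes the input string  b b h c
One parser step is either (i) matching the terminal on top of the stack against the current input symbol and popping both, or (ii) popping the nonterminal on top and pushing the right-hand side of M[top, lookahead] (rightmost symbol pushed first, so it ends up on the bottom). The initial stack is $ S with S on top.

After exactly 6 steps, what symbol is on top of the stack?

step 1: stack=$ S  input=b b h c $  — expand S -> b D
step 2: stack=$ D b  input=b b h c $  — match b
step 3: stack=$ D  input=b h c $  — expand D -> S G
step 4: stack=$ G S  input=b h c $  — expand S -> b D
step 5: stack=$ G D b  input=b h c $  — match b
step 6: stack=$ G D  input=h c $  — expand D -> h
Stack after step 6: $ G h (top = h).

h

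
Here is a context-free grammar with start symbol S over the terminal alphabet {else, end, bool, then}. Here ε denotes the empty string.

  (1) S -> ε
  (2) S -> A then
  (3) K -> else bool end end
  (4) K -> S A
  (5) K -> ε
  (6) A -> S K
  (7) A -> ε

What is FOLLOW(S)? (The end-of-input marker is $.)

{$, else, then}

FIRST(S) = {ε, else, then}  (via A then)
FIRST(K) = {ε, else, then}  (via S A)
FIRST(A) = {ε, else, then}  (via S K)
FOLLOW(S) includes $ since S is the start symbol.
FOLLOW(S): in K->S A, S is followed by A with FIRST {ε, else, then}; in K->S A, the suffix after S is nullable, so FOLLOW(S) ⊇ FOLLOW(K) = {then}; in A->S K, S is followed by K with FIRST {ε, else, then}; in A->S K, the suffix after S is nullable, so FOLLOW(S) ⊇ FOLLOW(A) = {then}. Thus FOLLOW(S) = {$, else, then}.
FOLLOW(K): in A->S K, the suffix after K is empty, so FOLLOW(K) ⊇ FOLLOW(A) = {then}. Thus FOLLOW(K) = {then}.
FOLLOW(A): in S->A then, A is followed by then with FIRST {then}; in K->S A, the suffix after A is empty, so FOLLOW(A) ⊇ FOLLOW(K) = {then}. Thus FOLLOW(A) = {then}.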